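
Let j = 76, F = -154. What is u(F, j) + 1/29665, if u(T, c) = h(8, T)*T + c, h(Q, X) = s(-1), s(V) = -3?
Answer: 15959771/29665 ≈ 538.00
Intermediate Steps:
h(Q, X) = -3
u(T, c) = c - 3*T (u(T, c) = -3*T + c = c - 3*T)
u(F, j) + 1/29665 = (76 - 3*(-154)) + 1/29665 = (76 + 462) + 1/29665 = 538 + 1/29665 = 15959771/29665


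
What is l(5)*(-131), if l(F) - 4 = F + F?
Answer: -1834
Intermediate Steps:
l(F) = 4 + 2*F (l(F) = 4 + (F + F) = 4 + 2*F)
l(5)*(-131) = (4 + 2*5)*(-131) = (4 + 10)*(-131) = 14*(-131) = -1834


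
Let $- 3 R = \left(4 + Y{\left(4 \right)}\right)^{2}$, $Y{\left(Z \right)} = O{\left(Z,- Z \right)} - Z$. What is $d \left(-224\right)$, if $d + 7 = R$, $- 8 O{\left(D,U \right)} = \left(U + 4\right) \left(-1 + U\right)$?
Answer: $1568$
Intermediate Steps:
$O{\left(D,U \right)} = - \frac{\left(-1 + U\right) \left(4 + U\right)}{8}$ ($O{\left(D,U \right)} = - \frac{\left(U + 4\right) \left(-1 + U\right)}{8} = - \frac{\left(4 + U\right) \left(-1 + U\right)}{8} = - \frac{\left(-1 + U\right) \left(4 + U\right)}{8}$)
$Y{\left(Z \right)} = \frac{1}{2} - \frac{5 Z}{8} - \frac{Z^{2}}{8}$ ($Y{\left(Z \right)} = \left(\frac{1}{2} - \frac{3 \left(- Z\right)}{8} - \frac{\left(- Z\right)^{2}}{8}\right) - Z = \left(\frac{1}{2} + \frac{3 Z}{8} - \frac{Z^{2}}{8}\right) - Z = \left(\frac{1}{2} - \frac{Z^{2}}{8} + \frac{3 Z}{8}\right) - Z = \frac{1}{2} - \frac{5 Z}{8} - \frac{Z^{2}}{8}$)
$R = 0$ ($R = - \frac{\left(4 - \left(2 + 2\right)\right)^{2}}{3} = - \frac{\left(4 - 4\right)^{2}}{3} = - \frac{0^{2}}{3} = \left(- \frac{1}{3}\right) 0 = 0$)
$d = -7$ ($d = -7 + 0 = -7$)
$d \left(-224\right) = \left(-7\right) \left(-224\right) = 1568$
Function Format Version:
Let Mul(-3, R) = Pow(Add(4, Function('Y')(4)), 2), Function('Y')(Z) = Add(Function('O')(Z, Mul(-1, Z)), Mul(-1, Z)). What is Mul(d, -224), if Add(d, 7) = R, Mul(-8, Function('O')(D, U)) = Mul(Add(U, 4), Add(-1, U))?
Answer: 1568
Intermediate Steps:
Function('O')(D, U) = Mul(Rational(-1, 8), Add(-1, U), Add(4, U)) (Function('O')(D, U) = Mul(Rational(-1, 8), Mul(Add(U, 4), Add(-1, U))) = Mul(Rational(-1, 8), Mul(Add(4, U), Add(-1, U))) = Mul(Rational(-1, 8), Mul(Add(-1, U), Add(4, U))) = Mul(Rational(-1, 8), Add(-1, U), Add(4, U)))
Function('Y')(Z) = Add(Rational(1, 2), Mul(Rational(-5, 8), Z), Mul(Rational(-1, 8), Pow(Z, 2))) (Function('Y')(Z) = Add(Add(Rational(1, 2), Mul(Rational(-3, 8), Mul(-1, Z)), Mul(Rational(-1, 8), Pow(Mul(-1, Z), 2))), Mul(-1, Z)) = Add(Add(Rational(1, 2), Mul(Rational(3, 8), Z), Mul(Rational(-1, 8), Pow(Z, 2))), Mul(-1, Z)) = Add(Add(Rational(1, 2), Mul(Rational(-1, 8), Pow(Z, 2)), Mul(Rational(3, 8), Z)), Mul(-1, Z)) = Add(Rational(1, 2), Mul(Rational(-5, 8), Z), Mul(Rational(-1, 8), Pow(Z, 2))))
R = 0 (R = Mul(Rational(-1, 3), Pow(Add(4, Add(Rational(1, 2), Mul(Rational(-5, 8), 4), Mul(Rational(-1, 8), Pow(4, 2)))), 2)) = Mul(Rational(-1, 3), Pow(Add(4, Add(Rational(1, 2), Rational(-5, 2), Mul(Rational(-1, 8), 16))), 2)) = Mul(Rational(-1, 3), Pow(Add(4, Add(Rational(1, 2), Rational(-5, 2), -2)), 2)) = Mul(Rational(-1, 3), Pow(Add(4, -4), 2)) = Mul(Rational(-1, 3), Pow(0, 2)) = Mul(Rational(-1, 3), 0) = 0)
d = -7 (d = Add(-7, 0) = -7)
Mul(d, -224) = Mul(-7, -224) = 1568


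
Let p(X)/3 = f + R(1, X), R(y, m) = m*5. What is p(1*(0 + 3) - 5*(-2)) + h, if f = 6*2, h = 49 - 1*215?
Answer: 65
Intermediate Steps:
R(y, m) = 5*m
h = -166 (h = 49 - 215 = -166)
f = 12
p(X) = 36 + 15*X (p(X) = 3*(12 + 5*X) = 36 + 15*X)
p(1*(0 + 3) - 5*(-2)) + h = (36 + 15*(1*(0 + 3) - 5*(-2))) - 166 = (36 + 15*(1*3 + 10)) - 166 = (36 + 15*(3 + 10)) - 166 = (36 + 15*13) - 166 = (36 + 195) - 166 = 231 - 166 = 65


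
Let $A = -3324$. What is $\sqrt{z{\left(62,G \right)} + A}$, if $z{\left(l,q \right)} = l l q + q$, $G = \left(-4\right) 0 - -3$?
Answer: $\sqrt{8211} \approx 90.615$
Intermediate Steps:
$G = 3$ ($G = 0 + 3 = 3$)
$z{\left(l,q \right)} = q + q l^{2}$ ($z{\left(l,q \right)} = l^{2} q + q = q l^{2} + q = q + q l^{2}$)
$\sqrt{z{\left(62,G \right)} + A} = \sqrt{3 \left(1 + 62^{2}\right) - 3324} = \sqrt{3 \left(1 + 3844\right) - 3324} = \sqrt{3 \cdot 3845 - 3324} = \sqrt{11535 - 3324} = \sqrt{8211}$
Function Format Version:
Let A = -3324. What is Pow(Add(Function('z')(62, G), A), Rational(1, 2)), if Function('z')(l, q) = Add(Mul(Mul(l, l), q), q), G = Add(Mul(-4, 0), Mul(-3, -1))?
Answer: Pow(8211, Rational(1, 2)) ≈ 90.615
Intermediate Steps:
G = 3 (G = Add(0, 3) = 3)
Function('z')(l, q) = Add(q, Mul(q, Pow(l, 2))) (Function('z')(l, q) = Add(Mul(Pow(l, 2), q), q) = Add(Mul(q, Pow(l, 2)), q) = Add(q, Mul(q, Pow(l, 2))))
Pow(Add(Function('z')(62, G), A), Rational(1, 2)) = Pow(Add(Mul(3, Add(1, Pow(62, 2))), -3324), Rational(1, 2)) = Pow(Add(Mul(3, Add(1, 3844)), -3324), Rational(1, 2)) = Pow(Add(Mul(3, 3845), -3324), Rational(1, 2)) = Pow(Add(11535, -3324), Rational(1, 2)) = Pow(8211, Rational(1, 2))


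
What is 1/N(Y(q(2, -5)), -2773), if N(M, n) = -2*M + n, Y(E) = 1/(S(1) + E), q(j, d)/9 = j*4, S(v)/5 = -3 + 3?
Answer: -36/99829 ≈ -0.00036062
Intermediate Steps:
S(v) = 0 (S(v) = 5*(-3 + 3) = 5*0 = 0)
q(j, d) = 36*j (q(j, d) = 9*(j*4) = 9*(4*j) = 36*j)
Y(E) = 1/E (Y(E) = 1/(0 + E) = 1/E)
N(M, n) = n - 2*M
1/N(Y(q(2, -5)), -2773) = 1/(-2773 - 2/(36*2)) = 1/(-2773 - 2/72) = 1/(-2773 - 2*1/72) = 1/(-2773 - 1/36) = 1/(-99829/36) = -36/99829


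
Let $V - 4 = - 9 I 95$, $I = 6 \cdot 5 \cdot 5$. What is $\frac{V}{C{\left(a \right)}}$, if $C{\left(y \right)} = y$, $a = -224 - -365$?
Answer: $- \frac{128246}{141} \approx -909.55$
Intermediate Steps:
$I = 150$ ($I = 30 \cdot 5 = 150$)
$a = 141$ ($a = -224 + 365 = 141$)
$V = -128246$ ($V = 4 + \left(-9\right) 150 \cdot 95 = 4 - 128250 = -128246$)
$\frac{V}{C{\left(a \right)}} = - \frac{128246}{141}$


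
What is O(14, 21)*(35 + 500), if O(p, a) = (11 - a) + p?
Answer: 2140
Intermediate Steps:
O(p, a) = 11 + p - a
O(14, 21)*(35 + 500) = (11 + 14 - 1*21)*(35 + 500) = (11 + 14 - 21)*535 = 4*535 = 2140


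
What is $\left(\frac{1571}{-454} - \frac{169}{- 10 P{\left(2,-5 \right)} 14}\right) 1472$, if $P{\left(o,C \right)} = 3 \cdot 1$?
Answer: $- \frac{107289296}{23835} \approx -4501.3$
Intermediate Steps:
$P{\left(o,C \right)} = 3$
$\left(\frac{1571}{-454} - \frac{169}{- 10 P{\left(2,-5 \right)} 14}\right) 1472 = \left(\frac{1571}{-454} - \frac{169}{\left(-10\right) 3 \cdot 14}\right) 1472 = \left(1571 \left(- \frac{1}{454}\right) - \frac{169}{\left(-30\right) 14}\right) 1472 = \left(- \frac{1571}{454} - \frac{169}{-420}\right) 1472 = \left(- \frac{1571}{454} - - \frac{169}{420}\right) 1472 = \left(- \frac{1571}{454} + \frac{169}{420}\right) 1472 = \left(- \frac{291547}{95340}\right) 1472 = - \frac{107289296}{23835}$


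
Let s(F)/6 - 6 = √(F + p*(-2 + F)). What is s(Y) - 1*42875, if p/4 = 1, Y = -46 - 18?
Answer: -42839 + 12*I*√82 ≈ -42839.0 + 108.66*I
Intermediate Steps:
Y = -64
p = 4 (p = 4*1 = 4)
s(F) = 36 + 6*√(-8 + 5*F) (s(F) = 36 + 6*√(F + 4*(-2 + F)) = 36 + 6*√(F + (-8 + 4*F)) = 36 + 6*√(-8 + 5*F))
s(Y) - 1*42875 = (36 + 6*√(-8 + 5*(-64))) - 1*42875 = (36 + 6*√(-8 - 320)) - 42875 = (36 + 6*√(-328)) - 42875 = (36 + 6*(2*I*√82)) - 42875 = (36 + 12*I*√82) - 42875 = -42839 + 12*I*√82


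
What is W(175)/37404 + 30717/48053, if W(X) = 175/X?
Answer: 1148986721/1797374412 ≈ 0.63926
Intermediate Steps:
W(175)/37404 + 30717/48053 = (175/175)/37404 + 30717/48053 = (175*(1/175))*(1/37404) + 30717*(1/48053) = 1*(1/37404) + 30717/48053 = 1/37404 + 30717/48053 = 1148986721/1797374412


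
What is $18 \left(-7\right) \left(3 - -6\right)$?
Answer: $-1134$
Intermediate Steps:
$18 \left(-7\right) \left(3 - -6\right) = - 126 \left(3 + 6\right) = \left(-126\right) 9 = -1134$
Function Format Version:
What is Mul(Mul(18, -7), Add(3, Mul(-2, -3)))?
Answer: -1134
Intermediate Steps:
Mul(Mul(18, -7), Add(3, Mul(-2, -3))) = Mul(-126, Add(3, 6)) = Mul(-126, 9) = -1134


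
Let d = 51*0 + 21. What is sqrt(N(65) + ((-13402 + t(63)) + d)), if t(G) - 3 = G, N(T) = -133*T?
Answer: 6*I*sqrt(610) ≈ 148.19*I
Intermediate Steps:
d = 21 (d = 0 + 21 = 21)
t(G) = 3 + G
sqrt(N(65) + ((-13402 + t(63)) + d)) = sqrt(-133*65 + ((-13402 + (3 + 63)) + 21)) = sqrt(-8645 + ((-13402 + 66) + 21)) = sqrt(-8645 + (-13336 + 21)) = sqrt(-8645 - 13315) = sqrt(-21960) = 6*I*sqrt(610)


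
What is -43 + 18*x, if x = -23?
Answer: -457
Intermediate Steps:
-43 + 18*x = -43 + 18*(-23) = -43 - 414 = -457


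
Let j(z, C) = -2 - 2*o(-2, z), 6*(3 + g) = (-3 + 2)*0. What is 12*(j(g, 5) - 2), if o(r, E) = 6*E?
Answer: 384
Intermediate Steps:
g = -3 (g = -3 + ((-3 + 2)*0)/6 = -3 + (-1*0)/6 = -3 + (⅙)*0 = -3 + 0 = -3)
j(z, C) = -2 - 12*z
12*(j(g, 5) - 2) = 12*((-2 - 12*(-3)) - 2) = 12*((-2 + 36) - 2) = 12*(34 - 2) = 12*32 = 384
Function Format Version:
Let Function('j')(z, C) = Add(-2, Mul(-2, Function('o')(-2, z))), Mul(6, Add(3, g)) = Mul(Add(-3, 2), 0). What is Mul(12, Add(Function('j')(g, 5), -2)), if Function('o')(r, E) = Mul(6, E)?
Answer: 384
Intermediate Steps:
g = -3 (g = Add(-3, Mul(Rational(1, 6), Mul(Add(-3, 2), 0))) = Add(-3, Mul(Rational(1, 6), Mul(-1, 0))) = Add(-3, Mul(Rational(1, 6), 0)) = Add(-3, 0) = -3)
Function('j')(z, C) = Add(-2, Mul(-12, z)) (Function('j')(z, C) = Add(-2, Mul(-2, Mul(6, z))) = Add(-2, Mul(-12, z)))
Mul(12, Add(Function('j')(g, 5), -2)) = Mul(12, Add(Add(-2, Mul(-12, -3)), -2)) = Mul(12, Add(Add(-2, 36), -2)) = Mul(12, Add(34, -2)) = Mul(12, 32) = 384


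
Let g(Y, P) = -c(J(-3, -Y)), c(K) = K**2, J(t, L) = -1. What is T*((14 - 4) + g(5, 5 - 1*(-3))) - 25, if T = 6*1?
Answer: 29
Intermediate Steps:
T = 6
g(Y, P) = -1 (g(Y, P) = -1*(-1)**2 = -1*1 = -1)
T*((14 - 4) + g(5, 5 - 1*(-3))) - 25 = 6*((14 - 4) - 1) - 25 = 6*(10 - 1) - 25 = 6*9 - 25 = 54 - 25 = 29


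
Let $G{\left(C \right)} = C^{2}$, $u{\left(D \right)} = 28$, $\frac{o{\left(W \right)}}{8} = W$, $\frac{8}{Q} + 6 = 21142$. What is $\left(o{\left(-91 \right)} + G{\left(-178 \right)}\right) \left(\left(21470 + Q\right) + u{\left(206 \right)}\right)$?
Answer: $\frac{879115063726}{1321} \approx 6.6549 \cdot 10^{8}$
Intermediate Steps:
$Q = \frac{1}{2642}$ ($Q = \frac{8}{-6 + 21142} = \frac{8}{21136} = 8 \cdot \frac{1}{21136} = \frac{1}{2642} \approx 0.0003785$)
$o{\left(W \right)} = 8 W$
$\left(o{\left(-91 \right)} + G{\left(-178 \right)}\right) \left(\left(21470 + Q\right) + u{\left(206 \right)}\right) = \left(8 \left(-91\right) + \left(-178\right)^{2}\right) \left(\left(21470 + \frac{1}{2642}\right) + 28\right) = \left(-728 + 31684\right) \left(\frac{56723741}{2642} + 28\right) = 30956 \cdot \frac{56797717}{2642} = \frac{879115063726}{1321}$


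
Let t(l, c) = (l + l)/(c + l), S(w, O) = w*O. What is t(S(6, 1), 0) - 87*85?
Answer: -7393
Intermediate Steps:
S(w, O) = O*w
t(l, c) = 2*l/(c + l) (t(l, c) = (2*l)/(c + l) = 2*l/(c + l))
t(S(6, 1), 0) - 87*85 = 2*(1*6)/(0 + 1*6) - 87*85 = 2*6/(0 + 6) - 7395 = 2*6/6 - 7395 = 2*6*(⅙) - 7395 = 2 - 7395 = -7393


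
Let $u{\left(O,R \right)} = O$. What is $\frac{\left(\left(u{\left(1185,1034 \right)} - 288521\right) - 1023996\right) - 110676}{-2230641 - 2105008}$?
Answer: $\frac{1422008}{4335649} \approx 0.32798$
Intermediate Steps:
$\frac{\left(\left(u{\left(1185,1034 \right)} - 288521\right) - 1023996\right) - 110676}{-2230641 - 2105008} = \frac{\left(\left(1185 - 288521\right) - 1023996\right) - 110676}{-2230641 - 2105008} = \frac{\left(-287336 - 1023996\right) - 110676}{-4335649} = \left(-1311332 - 110676\right) \left(- \frac{1}{4335649}\right) = \left(-1422008\right) \left(- \frac{1}{4335649}\right) = \frac{1422008}{4335649}$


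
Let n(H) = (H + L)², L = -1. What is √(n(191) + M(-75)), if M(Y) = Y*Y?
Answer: 5*√1669 ≈ 204.27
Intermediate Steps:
M(Y) = Y²
n(H) = (-1 + H)² (n(H) = (H - 1)² = (-1 + H)²)
√(n(191) + M(-75)) = √((-1 + 191)² + (-75)²) = √(190² + 5625) = √(36100 + 5625) = √41725 = 5*√1669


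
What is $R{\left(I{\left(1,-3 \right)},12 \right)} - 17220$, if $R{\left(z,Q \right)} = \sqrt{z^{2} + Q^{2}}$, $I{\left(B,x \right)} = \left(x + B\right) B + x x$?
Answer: $-17220 + \sqrt{193} \approx -17206.0$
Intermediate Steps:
$I{\left(B,x \right)} = x^{2} + B \left(B + x\right)$ ($I{\left(B,x \right)} = \left(B + x\right) B + x^{2} = B \left(B + x\right) + x^{2} = x^{2} + B \left(B + x\right)$)
$R{\left(z,Q \right)} = \sqrt{Q^{2} + z^{2}}$
$R{\left(I{\left(1,-3 \right)},12 \right)} - 17220 = \sqrt{12^{2} + \left(1^{2} + \left(-3\right)^{2} + 1 \left(-3\right)\right)^{2}} - 17220 = \sqrt{144 + \left(1 + 9 - 3\right)^{2}} - 17220 = \sqrt{144 + 7^{2}} - 17220 = \sqrt{144 + 49} - 17220 = \sqrt{193} - 17220 = -17220 + \sqrt{193}$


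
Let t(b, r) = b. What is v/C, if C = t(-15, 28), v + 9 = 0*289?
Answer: 3/5 ≈ 0.60000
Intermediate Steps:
v = -9 (v = -9 + 0*289 = -9 + 0 = -9)
C = -15
v/C = -9/(-15) = -9*(-1/15) = 3/5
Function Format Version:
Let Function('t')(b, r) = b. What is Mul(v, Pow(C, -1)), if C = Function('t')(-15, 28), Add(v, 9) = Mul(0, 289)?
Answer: Rational(3, 5) ≈ 0.60000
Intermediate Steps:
v = -9 (v = Add(-9, Mul(0, 289)) = Add(-9, 0) = -9)
C = -15
Mul(v, Pow(C, -1)) = Mul(-9, Pow(-15, -1)) = Mul(-9, Rational(-1, 15)) = Rational(3, 5)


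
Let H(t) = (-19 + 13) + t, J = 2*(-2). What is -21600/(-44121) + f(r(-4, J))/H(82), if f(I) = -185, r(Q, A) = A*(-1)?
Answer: -2173595/1117732 ≈ -1.9446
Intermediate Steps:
J = -4
r(Q, A) = -A
H(t) = -6 + t
-21600/(-44121) + f(r(-4, J))/H(82) = -21600/(-44121) - 185/(-6 + 82) = -21600*(-1/44121) - 185/76 = 7200/14707 - 185*1/76 = 7200/14707 - 185/76 = -2173595/1117732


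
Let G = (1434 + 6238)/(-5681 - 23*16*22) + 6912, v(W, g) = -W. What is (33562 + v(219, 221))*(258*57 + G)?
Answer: 9930329427302/13777 ≈ 7.2079e+8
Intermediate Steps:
G = 95218952/13777 (G = 7672/(-5681 - 368*22) + 6912 = 7672/(-5681 - 8096) + 6912 = 7672/(-13777) + 6912 = 7672*(-1/13777) + 6912 = -7672/13777 + 6912 = 95218952/13777 ≈ 6911.4)
(33562 + v(219, 221))*(258*57 + G) = (33562 - 1*219)*(258*57 + 95218952/13777) = (33562 - 219)*(14706 + 95218952/13777) = 33343*(297823514/13777) = 9930329427302/13777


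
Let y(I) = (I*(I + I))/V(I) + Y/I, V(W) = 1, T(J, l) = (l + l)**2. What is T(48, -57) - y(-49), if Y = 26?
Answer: 401532/49 ≈ 8194.5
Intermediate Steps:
T(J, l) = 4*l**2 (T(J, l) = (2*l)**2 = 4*l**2)
y(I) = 2*I**2 + 26/I (y(I) = (I*(I + I))/1 + 26/I = (I*(2*I))*1 + 26/I = (2*I**2)*1 + 26/I = 2*I**2 + 26/I)
T(48, -57) - y(-49) = 4*(-57)**2 - 2*(13 + (-49)**3)/(-49) = 4*3249 - 2*(-1)*(13 - 117649)/49 = 12996 - 2*(-1)*(-117636)/49 = 12996 - 1*235272/49 = 12996 - 235272/49 = 401532/49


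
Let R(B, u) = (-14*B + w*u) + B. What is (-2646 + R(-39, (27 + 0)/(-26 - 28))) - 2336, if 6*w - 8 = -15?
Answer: -53693/12 ≈ -4474.4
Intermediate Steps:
w = -7/6 (w = 4/3 + (⅙)*(-15) = 4/3 - 5/2 = -7/6 ≈ -1.1667)
R(B, u) = -13*B - 7*u/6 (R(B, u) = (-14*B - 7*u/6) + B = -13*B - 7*u/6)
(-2646 + R(-39, (27 + 0)/(-26 - 28))) - 2336 = (-2646 + (-13*(-39) - 7*(27 + 0)/(6*(-26 - 28)))) - 2336 = (-2646 + (507 - 63/(2*(-54)))) - 2336 = (-2646 + (507 - 63*(-1)/(2*54))) - 2336 = (-2646 + (507 - 7/6*(-½))) - 2336 = (-2646 + (507 + 7/12)) - 2336 = (-2646 + 6091/12) - 2336 = -25661/12 - 2336 = -53693/12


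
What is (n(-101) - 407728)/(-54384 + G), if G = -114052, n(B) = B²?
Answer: 397527/168436 ≈ 2.3601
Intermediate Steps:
(n(-101) - 407728)/(-54384 + G) = ((-101)² - 407728)/(-54384 - 114052) = (10201 - 407728)/(-168436) = -397527*(-1/168436) = 397527/168436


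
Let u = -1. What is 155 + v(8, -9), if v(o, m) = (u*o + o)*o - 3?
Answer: 152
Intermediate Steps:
v(o, m) = -3 (v(o, m) = (-o + o)*o - 3 = 0*o - 3 = 0 - 3 = -3)
155 + v(8, -9) = 155 - 3 = 152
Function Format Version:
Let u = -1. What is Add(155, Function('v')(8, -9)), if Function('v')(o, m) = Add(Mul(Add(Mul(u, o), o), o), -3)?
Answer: 152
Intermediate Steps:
Function('v')(o, m) = -3 (Function('v')(o, m) = Add(Mul(Add(Mul(-1, o), o), o), -3) = Add(Mul(0, o), -3) = Add(0, -3) = -3)
Add(155, Function('v')(8, -9)) = Add(155, -3) = 152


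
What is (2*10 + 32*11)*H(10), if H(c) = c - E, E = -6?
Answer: 5952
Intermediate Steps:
H(c) = 6 + c (H(c) = c - 1*(-6) = c + 6 = 6 + c)
(2*10 + 32*11)*H(10) = (2*10 + 32*11)*(6 + 10) = (20 + 352)*16 = 372*16 = 5952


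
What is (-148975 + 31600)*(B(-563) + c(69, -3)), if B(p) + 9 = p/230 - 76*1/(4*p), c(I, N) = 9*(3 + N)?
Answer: 34696261275/25898 ≈ 1.3397e+6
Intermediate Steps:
c(I, N) = 27 + 9*N
B(p) = -9 - 19/p + p/230 (B(p) = -9 + (p/230 - 76*1/(4*p)) = -9 + (p*(1/230) - 76*1/(4*p)) = -9 + (p/230 - 19/p) = -9 + (-19/p + p/230) = -9 - 19/p + p/230)
(-148975 + 31600)*(B(-563) + c(69, -3)) = (-148975 + 31600)*((-9 - 19/(-563) + (1/230)*(-563)) + (27 + 9*(-3))) = -117375*((-9 - 19*(-1/563) - 563/230) + (27 - 27)) = -117375*((-9 + 19/563 - 563/230) + 0) = -117375*(-1478009/129490 + 0) = -117375*(-1478009/129490) = 34696261275/25898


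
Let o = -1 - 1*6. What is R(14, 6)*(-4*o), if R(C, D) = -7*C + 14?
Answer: -2352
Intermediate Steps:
o = -7 (o = -1 - 6 = -7)
R(C, D) = 14 - 7*C
R(14, 6)*(-4*o) = (14 - 7*14)*(-4*(-7)) = (14 - 98)*28 = -84*28 = -2352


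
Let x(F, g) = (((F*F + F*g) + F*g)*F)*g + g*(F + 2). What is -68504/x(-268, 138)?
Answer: -17126/19814247 ≈ -0.00086433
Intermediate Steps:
x(F, g) = g*(2 + F) + F*g*(F² + 2*F*g) (x(F, g) = (((F² + F*g) + F*g)*F)*g + g*(2 + F) = ((F² + 2*F*g)*F)*g + g*(2 + F) = (F*(F² + 2*F*g))*g + g*(2 + F) = F*g*(F² + 2*F*g) + g*(2 + F) = g*(2 + F) + F*g*(F² + 2*F*g))
-68504/x(-268, 138) = -68504*1/(138*(2 - 268 + (-268)³ + 2*138*(-268)²)) = -68504*1/(138*(2 - 268 - 19248832 + 2*138*71824)) = -68504*1/(138*(2 - 268 - 19248832 + 19823424)) = -68504/(138*574326) = -68504/79256988 = -68504*1/79256988 = -17126/19814247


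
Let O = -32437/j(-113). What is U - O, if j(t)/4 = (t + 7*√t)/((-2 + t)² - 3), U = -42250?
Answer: -228130007/324 - 1501087049*I*√113/36612 ≈ -7.0411e+5 - 4.3583e+5*I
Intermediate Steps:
j(t) = 4*(t + 7*√t)/(-3 + (-2 + t)²) (j(t) = 4*((t + 7*√t)/((-2 + t)² - 3)) = 4*((t + 7*√t)/(-3 + (-2 + t)²)) = 4*(t + 7*√t)/(-3 + (-2 + t)²))
O = -32437/(-226/6611 + 14*I*√113/6611) (O = -32437*(-3 + (-2 - 113)²)/(4*(-113 + 7*√(-113))) = -32437*(-3 + (-115)²)/(4*(-113 + 7*(I*√113))) = -32437*(-3 + 13225)/(4*(-113 + 7*I*√113)) = -32437*6611/(2*(-113 + 7*I*√113)) = -32437/(-226/6611 + 14*I*√113/6611) ≈ 6.6186e+5 + 4.3583e+5*I)
U - O = -42250 - (214441007/324 + 1501087049*I*√113/36612) = -42250 + (-214441007/324 - 1501087049*I*√113/36612) = -228130007/324 - 1501087049*I*√113/36612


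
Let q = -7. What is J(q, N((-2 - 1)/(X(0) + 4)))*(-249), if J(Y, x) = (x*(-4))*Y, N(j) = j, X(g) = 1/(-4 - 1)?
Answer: 104580/19 ≈ 5504.2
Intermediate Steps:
X(g) = -⅕ (X(g) = 1/(-5) = -⅕)
J(Y, x) = -4*Y*x (J(Y, x) = (-4*x)*Y = -4*Y*x)
J(q, N((-2 - 1)/(X(0) + 4)))*(-249) = -4*(-7)*(-2 - 1)/(-⅕ + 4)*(-249) = -4*(-7)*(-3/19/5)*(-249) = -4*(-7)*(-3*5/19)*(-249) = -4*(-7)*(-15/19)*(-249) = -420/19*(-249) = 104580/19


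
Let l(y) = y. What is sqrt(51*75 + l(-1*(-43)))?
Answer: 2*sqrt(967) ≈ 62.193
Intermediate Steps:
sqrt(51*75 + l(-1*(-43))) = sqrt(51*75 - 1*(-43)) = sqrt(3825 + 43) = sqrt(3868) = 2*sqrt(967)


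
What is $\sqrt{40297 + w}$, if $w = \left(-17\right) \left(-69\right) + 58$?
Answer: $2 \sqrt{10382} \approx 203.78$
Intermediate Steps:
$w = 1231$ ($w = 1173 + 58 = 1231$)
$\sqrt{40297 + w} = \sqrt{40297 + 1231} = \sqrt{41528} = 2 \sqrt{10382}$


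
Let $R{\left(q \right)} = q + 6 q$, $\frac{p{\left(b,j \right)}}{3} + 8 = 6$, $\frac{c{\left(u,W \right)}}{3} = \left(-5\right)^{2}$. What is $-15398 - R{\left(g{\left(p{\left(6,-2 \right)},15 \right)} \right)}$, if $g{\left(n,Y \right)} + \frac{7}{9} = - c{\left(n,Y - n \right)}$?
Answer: $- \frac{133808}{9} \approx -14868.0$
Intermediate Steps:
$c{\left(u,W \right)} = 75$ ($c{\left(u,W \right)} = 3 \left(-5\right)^{2} = 3 \cdot 25 = 75$)
$p{\left(b,j \right)} = -6$ ($p{\left(b,j \right)} = -24 + 3 \cdot 6 = -24 + 18 = -6$)
$g{\left(n,Y \right)} = - \frac{682}{9}$ ($g{\left(n,Y \right)} = - \frac{7}{9} - 75 = - \frac{682}{9}$)
$R{\left(q \right)} = 7 q$
$-15398 - R{\left(g{\left(p{\left(6,-2 \right)},15 \right)} \right)} = -15398 - 7 \left(- \frac{682}{9}\right) = -15398 - - \frac{4774}{9} = -15398 + \frac{4774}{9} = - \frac{133808}{9}$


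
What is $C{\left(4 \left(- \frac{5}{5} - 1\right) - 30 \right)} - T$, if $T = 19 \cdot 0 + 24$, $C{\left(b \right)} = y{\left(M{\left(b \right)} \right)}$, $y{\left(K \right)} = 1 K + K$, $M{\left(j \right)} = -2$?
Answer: $-28$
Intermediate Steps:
$y{\left(K \right)} = 2 K$ ($y{\left(K \right)} = K + K = 2 K$)
$C{\left(b \right)} = -4$ ($C{\left(b \right)} = 2 \left(-2\right) = -4$)
$T = 24$ ($T = 0 + 24 = 24$)
$C{\left(4 \left(- \frac{5}{5} - 1\right) - 30 \right)} - T = -4 - 24 = -28$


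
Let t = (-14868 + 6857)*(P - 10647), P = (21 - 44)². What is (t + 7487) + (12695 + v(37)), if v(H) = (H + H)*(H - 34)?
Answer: 81075702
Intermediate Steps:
P = 529 (P = (-23)² = 529)
t = 81055298 (t = (-14868 + 6857)*(529 - 10647) = -8011*(-10118) = 81055298)
v(H) = 2*H*(-34 + H) (v(H) = (2*H)*(-34 + H) = 2*H*(-34 + H))
(t + 7487) + (12695 + v(37)) = (81055298 + 7487) + (12695 + 2*37*(-34 + 37)) = 81062785 + (12695 + 2*37*3) = 81062785 + (12695 + 222) = 81062785 + 12917 = 81075702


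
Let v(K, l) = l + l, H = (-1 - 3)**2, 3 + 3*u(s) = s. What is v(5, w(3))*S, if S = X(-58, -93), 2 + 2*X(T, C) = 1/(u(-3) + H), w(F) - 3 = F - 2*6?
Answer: 81/7 ≈ 11.571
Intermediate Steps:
w(F) = -9 + F (w(F) = 3 + (F - 2*6) = 3 + (F - 12) = 3 + (-12 + F) = -9 + F)
u(s) = -1 + s/3
H = 16 (H = (-4)**2 = 16)
v(K, l) = 2*l
X(T, C) = -27/28 (X(T, C) = -1 + 1/(2*((-1 + (1/3)*(-3)) + 16)) = -1 + 1/(2*((-1 - 1) + 16)) = -1 + 1/(2*(-2 + 16)) = -1 + (1/2)/14 = -1 + (1/2)*(1/14) = -1 + 1/28 = -27/28)
S = -27/28 ≈ -0.96429
v(5, w(3))*S = (2*(-9 + 3))*(-27/28) = (2*(-6))*(-27/28) = -12*(-27/28) = 81/7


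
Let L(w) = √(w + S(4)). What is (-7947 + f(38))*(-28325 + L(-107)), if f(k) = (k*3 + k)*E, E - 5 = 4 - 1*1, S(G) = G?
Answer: 190655575 - 6731*I*√103 ≈ 1.9066e+8 - 68312.0*I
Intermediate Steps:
E = 8 (E = 5 + (4 - 1*1) = 5 + (4 - 1) = 5 + 3 = 8)
L(w) = √(4 + w) (L(w) = √(w + 4) = √(4 + w))
f(k) = 32*k (f(k) = (k*3 + k)*8 = (3*k + k)*8 = (4*k)*8 = 32*k)
(-7947 + f(38))*(-28325 + L(-107)) = (-7947 + 32*38)*(-28325 + √(4 - 107)) = (-7947 + 1216)*(-28325 + √(-103)) = -6731*(-28325 + I*√103) = 190655575 - 6731*I*√103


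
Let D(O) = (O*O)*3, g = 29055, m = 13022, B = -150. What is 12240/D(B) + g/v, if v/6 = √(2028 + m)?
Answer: 68/375 + 1937*√602/1204 ≈ 39.654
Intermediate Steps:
v = 30*√602 (v = 6*√(2028 + 13022) = 6*√15050 = 6*(5*√602) = 30*√602 ≈ 736.07)
D(O) = 3*O² (D(O) = O²*3 = 3*O²)
12240/D(B) + g/v = 12240/((3*(-150)²)) + 29055/((30*√602)) = 12240/((3*22500)) + 29055*(√602/18060) = 12240/67500 + 1937*√602/1204 = 12240*(1/67500) + 1937*√602/1204 = 68/375 + 1937*√602/1204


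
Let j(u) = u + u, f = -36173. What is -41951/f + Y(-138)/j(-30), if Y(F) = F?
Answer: 1251489/361730 ≈ 3.4597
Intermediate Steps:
j(u) = 2*u
-41951/f + Y(-138)/j(-30) = -41951/(-36173) - 138/(2*(-30)) = -41951*(-1/36173) - 138/(-60) = 41951/36173 - 138*(-1/60) = 41951/36173 + 23/10 = 1251489/361730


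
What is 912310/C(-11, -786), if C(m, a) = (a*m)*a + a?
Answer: -456155/3398271 ≈ -0.13423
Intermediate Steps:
C(m, a) = a + m*a² (C(m, a) = m*a² + a = a + m*a²)
912310/C(-11, -786) = 912310/((-786*(1 - 786*(-11)))) = 912310/((-786*(1 + 8646))) = 912310/((-786*8647)) = 912310/(-6796542) = 912310*(-1/6796542) = -456155/3398271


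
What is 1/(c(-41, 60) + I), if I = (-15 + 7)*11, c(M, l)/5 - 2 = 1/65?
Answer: -13/1013 ≈ -0.012833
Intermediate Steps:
c(M, l) = 131/13 (c(M, l) = 10 + 5/65 = 10 + 5*(1/65) = 10 + 1/13 = 131/13)
I = -88 (I = -8*11 = -88)
1/(c(-41, 60) + I) = 1/(131/13 - 88) = 1/(-1013/13) = -13/1013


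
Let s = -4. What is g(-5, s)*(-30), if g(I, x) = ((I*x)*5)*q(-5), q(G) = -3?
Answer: 9000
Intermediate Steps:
g(I, x) = -15*I*x (g(I, x) = ((I*x)*5)*(-3) = (5*I*x)*(-3) = -15*I*x)
g(-5, s)*(-30) = -15*(-5)*(-4)*(-30) = -300*(-30) = 9000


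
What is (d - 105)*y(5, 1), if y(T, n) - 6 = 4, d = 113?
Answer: 80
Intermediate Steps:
y(T, n) = 10 (y(T, n) = 6 + 4 = 10)
(d - 105)*y(5, 1) = (113 - 105)*10 = 8*10 = 80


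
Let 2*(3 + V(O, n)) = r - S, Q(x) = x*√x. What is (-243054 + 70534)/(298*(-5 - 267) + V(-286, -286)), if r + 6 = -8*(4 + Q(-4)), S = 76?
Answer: 174926654/82247581 + 69008*I/82247581 ≈ 2.1268 + 0.00083903*I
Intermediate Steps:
Q(x) = x^(3/2)
r = -38 + 64*I (r = -6 - 8*(4 + (-4)^(3/2)) = -6 - 8*(4 - 8*I) = -6 + (-32 + 64*I) = -38 + 64*I ≈ -38.0 + 64.0*I)
V(O, n) = -60 + 32*I (V(O, n) = -3 + ((-38 + 64*I) - 1*76)/2 = -3 + ((-38 + 64*I) - 76)/2 = -3 + (-114 + 64*I)/2 = -3 + (-57 + 32*I) = -60 + 32*I)
(-243054 + 70534)/(298*(-5 - 267) + V(-286, -286)) = (-243054 + 70534)/(298*(-5 - 267) + (-60 + 32*I)) = -172520/(298*(-272) + (-60 + 32*I)) = -172520/(-81056 + (-60 + 32*I)) = -172520*(-81116 - 32*I)/6579806480 = -4313*(-81116 - 32*I)/164495162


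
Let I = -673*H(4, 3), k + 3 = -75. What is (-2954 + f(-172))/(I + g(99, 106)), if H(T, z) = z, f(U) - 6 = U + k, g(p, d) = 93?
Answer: 533/321 ≈ 1.6604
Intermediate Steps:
k = -78 (k = -3 - 75 = -78)
f(U) = -72 + U (f(U) = 6 + (U - 78) = 6 + (-78 + U) = -72 + U)
I = -2019 (I = -673*3 = -2019)
(-2954 + f(-172))/(I + g(99, 106)) = (-2954 + (-72 - 172))/(-2019 + 93) = (-2954 - 244)/(-1926) = -3198*(-1/1926) = 533/321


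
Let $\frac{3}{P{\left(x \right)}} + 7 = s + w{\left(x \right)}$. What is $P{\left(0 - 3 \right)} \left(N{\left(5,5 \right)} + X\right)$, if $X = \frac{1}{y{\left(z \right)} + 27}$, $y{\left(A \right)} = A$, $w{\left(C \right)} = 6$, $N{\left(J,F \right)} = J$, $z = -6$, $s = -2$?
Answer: $- \frac{106}{21} \approx -5.0476$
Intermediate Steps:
$X = \frac{1}{21}$ ($X = \frac{1}{-6 + 27} = \frac{1}{21} \approx 0.047619$)
$P{\left(x \right)} = -1$ ($P{\left(x \right)} = \frac{3}{-7 + \left(-2 + 6\right)} = \frac{3}{-7 + 4} = \frac{3}{-3} = 3 \left(- \frac{1}{3}\right) = -1$)
$P{\left(0 - 3 \right)} \left(N{\left(5,5 \right)} + X\right) = - (5 + \frac{1}{21}) = \left(-1\right) \frac{106}{21} = - \frac{106}{21}$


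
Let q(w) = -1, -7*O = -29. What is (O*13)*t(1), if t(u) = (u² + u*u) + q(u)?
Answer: 377/7 ≈ 53.857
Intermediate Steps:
O = 29/7 (O = -⅐*(-29) = 29/7 ≈ 4.1429)
t(u) = -1 + 2*u² (t(u) = (u² + u*u) - 1 = (u² + u²) - 1 = 2*u² - 1 = -1 + 2*u²)
(O*13)*t(1) = ((29/7)*13)*(-1 + 2*1²) = 377*(-1 + 2*1)/7 = 377*(-1 + 2)/7 = (377/7)*1 = 377/7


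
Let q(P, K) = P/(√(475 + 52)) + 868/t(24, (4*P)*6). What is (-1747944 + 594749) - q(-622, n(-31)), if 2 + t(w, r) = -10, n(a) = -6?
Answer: -3459368/3 + 622*√527/527 ≈ -1.1531e+6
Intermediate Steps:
t(w, r) = -12 (t(w, r) = -2 - 10 = -12)
q(P, K) = -217/3 + P*√527/527 (q(P, K) = P/(√(475 + 52)) + 868/(-12) = P/(√527) + 868*(-1/12) = P*(√527/527) - 217/3 = P*√527/527 - 217/3 = -217/3 + P*√527/527)
(-1747944 + 594749) - q(-622, n(-31)) = (-1747944 + 594749) - (-217/3 + (1/527)*(-622)*√527) = -1153195 - (-217/3 - 622*√527/527) = -1153195 + (217/3 + 622*√527/527) = -3459368/3 + 622*√527/527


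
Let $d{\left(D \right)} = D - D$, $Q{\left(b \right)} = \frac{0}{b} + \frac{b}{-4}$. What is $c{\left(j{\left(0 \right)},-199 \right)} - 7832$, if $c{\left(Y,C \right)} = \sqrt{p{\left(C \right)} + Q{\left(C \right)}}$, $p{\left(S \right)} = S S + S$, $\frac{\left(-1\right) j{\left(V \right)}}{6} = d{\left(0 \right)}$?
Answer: $-7832 + \frac{\sqrt{157807}}{2} \approx -7633.4$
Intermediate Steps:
$Q{\left(b \right)} = - \frac{b}{4}$ ($Q{\left(b \right)} = 0 + b \left(- \frac{1}{4}\right) = 0 - \frac{b}{4} = - \frac{b}{4}$)
$d{\left(D \right)} = 0$
$j{\left(V \right)} = 0$ ($j{\left(V \right)} = \left(-6\right) 0 = 0$)
$p{\left(S \right)} = S + S^{2}$ ($p{\left(S \right)} = S^{2} + S = S + S^{2}$)
$c{\left(Y,C \right)} = \sqrt{- \frac{C}{4} + C \left(1 + C\right)}$ ($c{\left(Y,C \right)} = \sqrt{C \left(1 + C\right) - \frac{C}{4}} = \sqrt{- \frac{C}{4} + C \left(1 + C\right)}$)
$c{\left(j{\left(0 \right)},-199 \right)} - 7832 = \frac{\sqrt{- 199 \left(3 + 4 \left(-199\right)\right)}}{2} - 7832 = \frac{\sqrt{- 199 \left(3 - 796\right)}}{2} - 7832 = \frac{\sqrt{\left(-199\right) \left(-793\right)}}{2} - 7832 = \frac{\sqrt{157807}}{2} - 7832 = -7832 + \frac{\sqrt{157807}}{2}$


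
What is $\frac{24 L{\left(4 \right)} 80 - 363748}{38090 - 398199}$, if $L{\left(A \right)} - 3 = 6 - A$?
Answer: $\frac{354148}{360109} \approx 0.98345$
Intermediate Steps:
$L{\left(A \right)} = 9 - A$ ($L{\left(A \right)} = 3 - \left(-6 + A\right) = 9 - A$)
$\frac{24 L{\left(4 \right)} 80 - 363748}{38090 - 398199} = \frac{24 \left(9 - 4\right) 80 - 363748}{38090 - 398199} = \frac{24 \left(9 - 4\right) 80 - 363748}{-360109} = \left(24 \cdot 5 \cdot 80 - 363748\right) \left(- \frac{1}{360109}\right) = \left(120 \cdot 80 - 363748\right) \left(- \frac{1}{360109}\right) = \left(9600 - 363748\right) \left(- \frac{1}{360109}\right) = \left(-354148\right) \left(- \frac{1}{360109}\right) = \frac{354148}{360109}$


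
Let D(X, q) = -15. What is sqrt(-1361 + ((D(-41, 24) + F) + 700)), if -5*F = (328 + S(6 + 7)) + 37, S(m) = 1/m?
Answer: I*sqrt(3164590)/65 ≈ 27.368*I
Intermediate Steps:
F = -4746/65 (F = -((328 + 1/(6 + 7)) + 37)/5 = -((328 + 1/13) + 37)/5 = -(4265/13 + 37)/5 = -1/5*4746/13 = -4746/65 ≈ -73.015)
sqrt(-1361 + ((D(-41, 24) + F) + 700)) = sqrt(-1361 + ((-15 - 4746/65) + 700)) = sqrt(-1361 + (-5721/65 + 700)) = sqrt(-1361 + 39779/65) = sqrt(-48686/65) = I*sqrt(3164590)/65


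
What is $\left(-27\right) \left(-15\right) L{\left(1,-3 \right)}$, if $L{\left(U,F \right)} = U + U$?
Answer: $810$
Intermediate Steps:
$L{\left(U,F \right)} = 2 U$
$\left(-27\right) \left(-15\right) L{\left(1,-3 \right)} = \left(-27\right) \left(-15\right) 2 \cdot 1 = 405 \cdot 2 = 810$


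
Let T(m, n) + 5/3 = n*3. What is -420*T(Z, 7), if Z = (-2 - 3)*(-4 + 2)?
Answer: -8120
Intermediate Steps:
Z = 10 (Z = -5*(-2) = 10)
T(m, n) = -5/3 + 3*n (T(m, n) = -5/3 + n*3 = -5/3 + 3*n)
-420*T(Z, 7) = -420*(-5/3 + 3*7) = -420*(-5/3 + 21) = -420*58/3 = -8120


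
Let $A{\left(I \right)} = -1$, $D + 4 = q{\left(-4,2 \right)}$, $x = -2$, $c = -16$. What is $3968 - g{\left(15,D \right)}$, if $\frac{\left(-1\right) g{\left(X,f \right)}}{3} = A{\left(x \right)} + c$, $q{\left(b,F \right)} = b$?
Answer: $3917$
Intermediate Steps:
$D = -8$ ($D = -4 - 4 = -8$)
$g{\left(X,f \right)} = 51$ ($g{\left(X,f \right)} = - 3 \left(-1 - 16\right) = \left(-3\right) \left(-17\right) = 51$)
$3968 - g{\left(15,D \right)} = 3968 - 51 = 3917$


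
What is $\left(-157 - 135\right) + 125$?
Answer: $-167$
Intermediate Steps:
$\left(-157 - 135\right) + 125 = -292 + 125 = -167$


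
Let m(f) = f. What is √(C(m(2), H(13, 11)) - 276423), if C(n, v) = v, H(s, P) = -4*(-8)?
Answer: I*√276391 ≈ 525.73*I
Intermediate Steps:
H(s, P) = 32
√(C(m(2), H(13, 11)) - 276423) = √(32 - 276423) = √(-276391) = I*√276391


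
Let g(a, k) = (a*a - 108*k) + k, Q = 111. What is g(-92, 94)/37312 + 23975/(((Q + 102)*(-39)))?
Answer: -453898279/154975392 ≈ -2.9288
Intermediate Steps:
g(a, k) = a² - 107*k (g(a, k) = (a² - 108*k) + k = a² - 107*k)
g(-92, 94)/37312 + 23975/(((Q + 102)*(-39))) = ((-92)² - 107*94)/37312 + 23975/(((111 + 102)*(-39))) = (8464 - 10058)*(1/37312) + 23975/((213*(-39))) = -1594*1/37312 + 23975/(-8307) = -797/18656 + 23975*(-1/8307) = -797/18656 - 23975/8307 = -453898279/154975392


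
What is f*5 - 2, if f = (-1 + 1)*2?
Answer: -2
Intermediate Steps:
f = 0 (f = 0*2 = 0)
f*5 - 2 = 0*5 - 2 = 0 - 2 = -2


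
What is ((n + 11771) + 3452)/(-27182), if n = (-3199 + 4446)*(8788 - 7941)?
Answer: -535716/13591 ≈ -39.417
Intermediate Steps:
n = 1056209 (n = 1247*847 = 1056209)
((n + 11771) + 3452)/(-27182) = ((1056209 + 11771) + 3452)/(-27182) = (1067980 + 3452)*(-1/27182) = 1071432*(-1/27182) = -535716/13591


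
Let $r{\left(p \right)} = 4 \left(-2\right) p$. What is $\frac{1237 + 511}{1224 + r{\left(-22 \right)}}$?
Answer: $\frac{437}{350} \approx 1.2486$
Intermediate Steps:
$r{\left(p \right)} = - 8 p$
$\frac{1237 + 511}{1224 + r{\left(-22 \right)}} = \frac{1237 + 511}{1224 - -176} = \frac{1748}{1224 + 176} = \frac{1748}{1400} = 1748 \cdot \frac{1}{1400} = \frac{437}{350}$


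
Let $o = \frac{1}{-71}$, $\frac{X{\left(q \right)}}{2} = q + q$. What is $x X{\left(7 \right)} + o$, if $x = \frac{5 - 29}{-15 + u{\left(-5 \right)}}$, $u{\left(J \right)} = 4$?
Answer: $\frac{47701}{781} \approx 61.077$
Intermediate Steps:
$X{\left(q \right)} = 4 q$ ($X{\left(q \right)} = 2 \left(q + q\right) = 2 \cdot 2 q = 4 q$)
$o = - \frac{1}{71} \approx -0.014085$
$x = \frac{24}{11}$ ($x = \frac{5 - 29}{-15 + 4} = - \frac{24}{-11} = \left(-24\right) \left(- \frac{1}{11}\right) = \frac{24}{11} \approx 2.1818$)
$x X{\left(7 \right)} + o = \frac{24 \cdot 4 \cdot 7}{11} - \frac{1}{71} = \frac{24}{11} \cdot 28 - \frac{1}{71} = \frac{672}{11} - \frac{1}{71} = \frac{47701}{781}$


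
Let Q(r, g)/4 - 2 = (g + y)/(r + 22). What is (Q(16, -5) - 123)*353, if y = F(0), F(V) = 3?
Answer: -772717/19 ≈ -40669.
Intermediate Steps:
y = 3
Q(r, g) = 8 + 4*(3 + g)/(22 + r) (Q(r, g) = 8 + 4*((g + 3)/(r + 22)) = 8 + 4*((3 + g)/(22 + r)) = 8 + 4*(3 + g)/(22 + r))
(Q(16, -5) - 123)*353 = (4*(47 - 5 + 2*16)/(22 + 16) - 123)*353 = (4*(47 - 5 + 32)/38 - 123)*353 = (4*(1/38)*74 - 123)*353 = (148/19 - 123)*353 = -2189/19*353 = -772717/19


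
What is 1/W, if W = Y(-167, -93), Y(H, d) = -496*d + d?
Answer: 1/46035 ≈ 2.1723e-5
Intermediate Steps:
Y(H, d) = -495*d
W = 46035 (W = -495*(-93) = 46035)
1/W = 1/46035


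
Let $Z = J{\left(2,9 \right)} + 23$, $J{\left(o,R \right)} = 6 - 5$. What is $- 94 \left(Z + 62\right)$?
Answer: $-8084$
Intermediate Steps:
$J{\left(o,R \right)} = 1$
$Z = 24$ ($Z = 1 + 23 = 24$)
$- 94 \left(Z + 62\right) = - 94 \left(24 + 62\right) = \left(-94\right) 86 = -8084$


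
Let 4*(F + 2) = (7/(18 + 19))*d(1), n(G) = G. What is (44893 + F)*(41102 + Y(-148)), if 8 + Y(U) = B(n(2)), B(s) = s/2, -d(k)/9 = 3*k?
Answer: 273021988505/148 ≈ 1.8447e+9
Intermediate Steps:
d(k) = -27*k
F = -485/148 (F = -2 + ((7/(18 + 19))*(-27*1))/4 = -2 + ((7/37)*(-27))/4 = -2 + (¼)*(-189/37) = -2 - 189/148 = -485/148 ≈ -3.2770)
B(s) = s/2 (B(s) = s*(½) = s/2)
Y(U) = -7 (Y(U) = -8 + (½)*2 = -8 + 1 = -7)
(44893 + F)*(41102 + Y(-148)) = (44893 - 485/148)*(41102 - 7) = (6643679/148)*41095 = 273021988505/148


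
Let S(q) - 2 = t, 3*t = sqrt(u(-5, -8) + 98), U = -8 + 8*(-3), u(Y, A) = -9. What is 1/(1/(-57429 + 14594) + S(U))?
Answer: -33026684535/97247914976 + 5504511675*sqrt(89)/97247914976 ≈ 0.19438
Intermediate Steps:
U = -32 (U = -8 - 24 = -32)
t = sqrt(89)/3 (t = sqrt(-9 + 98)/3 = sqrt(89)/3 ≈ 3.1447)
S(q) = 2 + sqrt(89)/3
1/(1/(-57429 + 14594) + S(U)) = 1/(1/(-57429 + 14594) + (2 + sqrt(89)/3)) = 1/(1/(-42835) + (2 + sqrt(89)/3)) = 1/(-1/42835 + (2 + sqrt(89)/3)) = 1/(85669/42835 + sqrt(89)/3)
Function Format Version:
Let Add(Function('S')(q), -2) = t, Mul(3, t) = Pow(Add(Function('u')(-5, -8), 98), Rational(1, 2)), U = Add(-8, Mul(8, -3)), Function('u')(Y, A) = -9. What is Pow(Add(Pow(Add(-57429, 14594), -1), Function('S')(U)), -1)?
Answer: Add(Rational(-33026684535, 97247914976), Mul(Rational(5504511675, 97247914976), Pow(89, Rational(1, 2)))) ≈ 0.19438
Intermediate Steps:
U = -32 (U = Add(-8, -24) = -32)
t = Mul(Rational(1, 3), Pow(89, Rational(1, 2))) (t = Mul(Rational(1, 3), Pow(Add(-9, 98), Rational(1, 2))) = Mul(Rational(1, 3), Pow(89, Rational(1, 2))) ≈ 3.1447)
Function('S')(q) = Add(2, Mul(Rational(1, 3), Pow(89, Rational(1, 2))))
Pow(Add(Pow(Add(-57429, 14594), -1), Function('S')(U)), -1) = Pow(Add(Pow(Add(-57429, 14594), -1), Add(2, Mul(Rational(1, 3), Pow(89, Rational(1, 2))))), -1) = Pow(Add(Pow(-42835, -1), Add(2, Mul(Rational(1, 3), Pow(89, Rational(1, 2))))), -1) = Pow(Add(Rational(-1, 42835), Add(2, Mul(Rational(1, 3), Pow(89, Rational(1, 2))))), -1) = Pow(Add(Rational(85669, 42835), Mul(Rational(1, 3), Pow(89, Rational(1, 2)))), -1)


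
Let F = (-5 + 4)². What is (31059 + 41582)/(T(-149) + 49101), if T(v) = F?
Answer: 72641/49102 ≈ 1.4794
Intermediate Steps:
F = 1 (F = (-1)² = 1)
T(v) = 1
(31059 + 41582)/(T(-149) + 49101) = (31059 + 41582)/(1 + 49101) = 72641/49102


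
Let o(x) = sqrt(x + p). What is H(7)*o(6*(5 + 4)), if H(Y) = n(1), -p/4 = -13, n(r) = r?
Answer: sqrt(106) ≈ 10.296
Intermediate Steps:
p = 52 (p = -4*(-13) = 52)
H(Y) = 1
o(x) = sqrt(52 + x) (o(x) = sqrt(x + 52) = sqrt(52 + x))
H(7)*o(6*(5 + 4)) = 1*sqrt(52 + 6*(5 + 4)) = 1*sqrt(52 + 6*9) = 1*sqrt(52 + 54) = 1*sqrt(106) = sqrt(106)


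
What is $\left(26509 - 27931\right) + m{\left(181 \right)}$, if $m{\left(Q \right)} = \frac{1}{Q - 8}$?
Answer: $- \frac{246005}{173} \approx -1422.0$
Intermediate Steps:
$m{\left(Q \right)} = \frac{1}{-8 + Q}$
$\left(26509 - 27931\right) + m{\left(181 \right)} = \left(26509 - 27931\right) + \frac{1}{-8 + 181} = -1422 + \frac{1}{173} = - \frac{246005}{173}$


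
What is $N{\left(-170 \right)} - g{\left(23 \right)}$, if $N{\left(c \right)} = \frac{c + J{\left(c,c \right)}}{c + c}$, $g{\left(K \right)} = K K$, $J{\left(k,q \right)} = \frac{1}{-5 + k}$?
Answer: $- \frac{31445749}{59500} \approx -528.5$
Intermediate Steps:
$g{\left(K \right)} = K^{2}$
$N{\left(c \right)} = \frac{c + \frac{1}{-5 + c}}{2 c}$ ($N{\left(c \right)} = \frac{c + \frac{1}{-5 + c}}{c + c} = \frac{c + \frac{1}{-5 + c}}{2 c}$)
$N{\left(-170 \right)} - g{\left(23 \right)} = \frac{1 - 170 \left(-5 - 170\right)}{2 \left(-170\right) \left(-5 - 170\right)} - 23^{2} = \frac{1}{2} \left(- \frac{1}{170}\right) \frac{1}{-175} \left(1 - -29750\right) - 529 = \frac{1}{2} \left(- \frac{1}{170}\right) \left(- \frac{1}{175}\right) \left(1 + 29750\right) - 529 = \frac{1}{2} \left(- \frac{1}{170}\right) \left(- \frac{1}{175}\right) 29751 - 529 = \frac{29751}{59500} - 529 = - \frac{31445749}{59500}$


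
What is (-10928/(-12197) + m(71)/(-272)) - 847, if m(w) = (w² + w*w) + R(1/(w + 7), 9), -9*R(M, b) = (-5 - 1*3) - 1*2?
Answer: -6592511111/7464564 ≈ -883.17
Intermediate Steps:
R(M, b) = 10/9 (R(M, b) = -((-5 - 1*3) - 1*2)/9 = -((-5 - 3) - 2)/9 = -(-8 - 2)/9 = -⅑*(-10) = 10/9)
m(w) = 10/9 + 2*w² (m(w) = (w² + w*w) + 10/9 = (w² + w²) + 10/9 = 2*w² + 10/9 = 10/9 + 2*w²)
(-10928/(-12197) + m(71)/(-272)) - 847 = (-10928/(-12197) + (10/9 + 2*71²)/(-272)) - 847 = (-10928*(-1/12197) + (10/9 + 2*5041)*(-1/272)) - 847 = (10928/12197 + (10/9 + 10082)*(-1/272)) - 847 = (10928/12197 + (90748/9)*(-1/272)) - 847 = (10928/12197 - 22687/612) - 847 = -270025403/7464564 - 847 = -6592511111/7464564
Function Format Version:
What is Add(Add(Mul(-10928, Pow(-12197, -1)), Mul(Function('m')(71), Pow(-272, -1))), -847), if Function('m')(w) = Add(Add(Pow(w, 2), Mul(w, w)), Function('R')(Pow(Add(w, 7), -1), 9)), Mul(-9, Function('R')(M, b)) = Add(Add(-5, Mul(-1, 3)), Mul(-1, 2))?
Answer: Rational(-6592511111, 7464564) ≈ -883.17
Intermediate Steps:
Function('R')(M, b) = Rational(10, 9) (Function('R')(M, b) = Mul(Rational(-1, 9), Add(Add(-5, Mul(-1, 3)), Mul(-1, 2))) = Mul(Rational(-1, 9), Add(Add(-5, -3), -2)) = Mul(Rational(-1, 9), Add(-8, -2)) = Mul(Rational(-1, 9), -10) = Rational(10, 9))
Function('m')(w) = Add(Rational(10, 9), Mul(2, Pow(w, 2))) (Function('m')(w) = Add(Add(Pow(w, 2), Mul(w, w)), Rational(10, 9)) = Add(Add(Pow(w, 2), Pow(w, 2)), Rational(10, 9)) = Add(Mul(2, Pow(w, 2)), Rational(10, 9)) = Add(Rational(10, 9), Mul(2, Pow(w, 2))))
Add(Add(Mul(-10928, Pow(-12197, -1)), Mul(Function('m')(71), Pow(-272, -1))), -847) = Add(Add(Mul(-10928, Pow(-12197, -1)), Mul(Add(Rational(10, 9), Mul(2, Pow(71, 2))), Pow(-272, -1))), -847) = Add(Add(Mul(-10928, Rational(-1, 12197)), Mul(Add(Rational(10, 9), Mul(2, 5041)), Rational(-1, 272))), -847) = Add(Add(Rational(10928, 12197), Mul(Add(Rational(10, 9), 10082), Rational(-1, 272))), -847) = Add(Add(Rational(10928, 12197), Mul(Rational(90748, 9), Rational(-1, 272))), -847) = Add(Add(Rational(10928, 12197), Rational(-22687, 612)), -847) = Add(Rational(-270025403, 7464564), -847) = Rational(-6592511111, 7464564)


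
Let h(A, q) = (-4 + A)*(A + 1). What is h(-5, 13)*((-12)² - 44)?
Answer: 3600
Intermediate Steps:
h(A, q) = (1 + A)*(-4 + A) (h(A, q) = (-4 + A)*(1 + A) = (1 + A)*(-4 + A))
h(-5, 13)*((-12)² - 44) = (-4 + (-5)² - 3*(-5))*((-12)² - 44) = (-4 + 25 + 15)*(144 - 44) = 36*100 = 3600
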